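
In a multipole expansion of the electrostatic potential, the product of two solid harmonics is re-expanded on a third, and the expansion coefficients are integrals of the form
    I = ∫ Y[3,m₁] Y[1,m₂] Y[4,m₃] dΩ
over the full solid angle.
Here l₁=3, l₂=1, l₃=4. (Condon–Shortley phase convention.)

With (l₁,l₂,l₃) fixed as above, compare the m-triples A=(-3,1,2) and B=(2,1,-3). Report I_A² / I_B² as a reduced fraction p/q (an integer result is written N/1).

1/21

Shared (l₁,l₂,l₃)=(3,1,4): N and (l;000)² cancel in I_A²/I_B².
A: Δ = 0!·6!·2!/9! = 1/252; Racah Σ t=0..0: t=0:+1/1440 = 1/1440; ⇒ 3j(3 1 4; -3 1 2)² = 1/252, sgn +1
B: Δ = 0!·6!·2!/9! = 1/252; Racah Σ t=0..0: t=0:+1/240 = 1/240; ⇒ 3j(3 1 4; 2 1 -3)² = 1/12, sgn -1
I_A²/I_B² = (1/252)/(1/12) = 1/21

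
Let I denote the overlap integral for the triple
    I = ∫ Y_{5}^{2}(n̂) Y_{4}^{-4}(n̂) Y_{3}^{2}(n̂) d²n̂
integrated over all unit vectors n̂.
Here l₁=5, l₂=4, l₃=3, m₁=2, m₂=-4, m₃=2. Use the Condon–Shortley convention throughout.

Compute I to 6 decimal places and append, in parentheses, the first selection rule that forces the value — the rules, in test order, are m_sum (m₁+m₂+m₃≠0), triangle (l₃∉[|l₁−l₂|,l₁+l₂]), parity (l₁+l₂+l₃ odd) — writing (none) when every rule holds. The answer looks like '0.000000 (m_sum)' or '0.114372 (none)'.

Checks pass: Σm=0; 12 even; l₃=3∈[1,9].
(2·5+1)(2·4+1)(2·3+1) = 693
Δ: 6! 4! 2! / 13! → 1/180180
sum: t=2:+1/576 t=3:−1/144 t=4:+1/576 = -1/288
3j²(5 4 3; 0 0 0) = Δ·Π!·Σ² = 20/1001  (sign +1)
sum: t=0:+1/8640 = 1/8640
3j²(5 4 3; 2 -4 2) = Δ·Π!·Σ² = 14/1287  (sign -1)
combine: 4πI² = 693·20/1001·14/1287 = 280/1859
take √, sign -1: I = -0.10947990
No selection rule forces the value: the integral is nonzero (none).

-0.109480 (none)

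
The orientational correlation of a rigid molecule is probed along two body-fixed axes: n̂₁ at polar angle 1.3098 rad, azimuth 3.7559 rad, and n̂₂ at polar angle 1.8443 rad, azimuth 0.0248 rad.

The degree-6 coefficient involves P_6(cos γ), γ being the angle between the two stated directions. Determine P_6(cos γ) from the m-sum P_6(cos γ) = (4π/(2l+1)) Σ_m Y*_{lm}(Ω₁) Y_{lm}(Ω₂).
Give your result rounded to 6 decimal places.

Addition theorem: P_6(cos γ) = (4π/13) Σ_m Y*_{lm}(Ω₁) Y_{lm}(Ω₂), m = −6…6:
  term(m=-6) = (-0.139536, -0.058248)   from Y*(Ω₁)=(-0.336103, -0.203418), Y(Ω₂)=(0.380624, -0.057059)
  term(m=-5) = (-0.133401, 0.026217)   from Y*(Ω₁)=(0.362597, -0.025444), Y(Ω₂)=(-0.371151, 0.046260)
  term(m=-4) = (-0.003567, 0.003554)   from Y*(Ω₁)=(0.064440, -0.052577), Y(Ω₂)=(-0.060250, 0.005996)
  term(m=-3) = (-0.023301, 0.116307)   from Y*(Ω₁)=(-0.092384, 0.331070), Y(Ω₂)=(0.344148, -0.025652)
  term(m=-2) = (0.000252, 0.000610)   from Y*(Ω₁)=(-0.005329, -0.014961), Y(Ω₂)=(-0.041490, 0.002060)
  term(m=-1) = (0.086026, 0.057538)   from Y*(Ω₁)=(-0.264271, -0.186403), Y(Ω₂)=(-0.319924, 0.007936)
  term(m=+0) = (0.002877, 0.000000)   from Y*(Ω₁)=(0.042155, -0.000000), Y(Ω₂)=(0.068246, 0.000000)
  term(m=+1) = (0.086026, -0.057538)   from Y*(Ω₁)=(0.264271, -0.186403), Y(Ω₂)=(0.319924, 0.007936)
  term(m=+2) = (0.000252, -0.000610)   from Y*(Ω₁)=(-0.005329, 0.014961), Y(Ω₂)=(-0.041490, -0.002060)
  term(m=+3) = (-0.023301, -0.116307)   from Y*(Ω₁)=(0.092384, 0.331070), Y(Ω₂)=(-0.344148, -0.025652)
  term(m=+4) = (-0.003567, -0.003554)   from Y*(Ω₁)=(0.064440, 0.052577), Y(Ω₂)=(-0.060250, -0.005996)
  term(m=+5) = (-0.133401, -0.026217)   from Y*(Ω₁)=(-0.362597, -0.025444), Y(Ω₂)=(0.371151, 0.046260)
  term(m=+6) = (-0.139536, 0.058248)   from Y*(Ω₁)=(-0.336103, 0.203418), Y(Ω₂)=(0.380624, 0.057059)
Σ over m = (-0.424178, 0.000000); ×(4π/13) → (-0.410029, 0.000000). Real part: -0.410029

-0.410029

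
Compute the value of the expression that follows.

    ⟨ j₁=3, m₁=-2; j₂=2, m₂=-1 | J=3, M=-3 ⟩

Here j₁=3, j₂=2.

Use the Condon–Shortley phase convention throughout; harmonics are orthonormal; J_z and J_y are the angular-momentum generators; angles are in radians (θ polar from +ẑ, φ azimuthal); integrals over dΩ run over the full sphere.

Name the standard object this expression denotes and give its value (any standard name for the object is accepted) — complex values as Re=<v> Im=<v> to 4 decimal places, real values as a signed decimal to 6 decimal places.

Clebsch–Gordan coefficient, −√(5/12) ≈ -0.645497

This is a Clebsch–Gordan (vector-coupling) coefficient.
√[7·2!4!2!/9! · 1!5!1!3!0!6!] = √(960)
  +(−1)^1/∏(1,1,4,0,0,2)! = -1/48  (running -1/48)
⟨..|..⟩ = √(960)·(-1/48) = -0.645497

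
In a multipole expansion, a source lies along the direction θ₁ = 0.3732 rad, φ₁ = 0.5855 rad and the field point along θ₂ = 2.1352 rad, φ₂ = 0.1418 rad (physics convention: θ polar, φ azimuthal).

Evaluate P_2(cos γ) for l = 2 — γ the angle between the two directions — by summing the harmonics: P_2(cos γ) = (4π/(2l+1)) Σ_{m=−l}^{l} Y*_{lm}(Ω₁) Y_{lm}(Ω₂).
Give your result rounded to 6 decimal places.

-0.427486

Expand P_2 via completeness: Σ_{m} conj(Y_{2,m}) at Ω₁ times Y_{2,m} at Ω₂ —
  m=-2: (+0.019986+0.047299i) × (+0.264734-0.077158i) = +0.008940+0.010979i  (running Σ = +0.008940+0.010979i)
  m=-1: (+0.218594+0.144940i) × (-0.345650+0.049344i) = -0.082709-0.039312i  (running Σ = -0.073768-0.028333i)
  m=0: (+0.505007-0.000000i) × (-0.044662+0.000000i) = -0.022554+0.000000i  (running Σ = -0.096323-0.028333i)
  m=1: (-0.218594+0.144940i) × (+0.345650+0.049344i) = -0.082709+0.039312i  (running Σ = -0.179032+0.010979i)
  m=2: (+0.019986-0.047299i) × (+0.264734+0.077158i) = +0.008940-0.010979i  (running Σ = -0.170091-0.000000i)
Accumulated sum -0.170091-0.000000i; after 4π/(2l+1) scaling, -0.427486-0.000000i ⇒ P_2 = -0.427486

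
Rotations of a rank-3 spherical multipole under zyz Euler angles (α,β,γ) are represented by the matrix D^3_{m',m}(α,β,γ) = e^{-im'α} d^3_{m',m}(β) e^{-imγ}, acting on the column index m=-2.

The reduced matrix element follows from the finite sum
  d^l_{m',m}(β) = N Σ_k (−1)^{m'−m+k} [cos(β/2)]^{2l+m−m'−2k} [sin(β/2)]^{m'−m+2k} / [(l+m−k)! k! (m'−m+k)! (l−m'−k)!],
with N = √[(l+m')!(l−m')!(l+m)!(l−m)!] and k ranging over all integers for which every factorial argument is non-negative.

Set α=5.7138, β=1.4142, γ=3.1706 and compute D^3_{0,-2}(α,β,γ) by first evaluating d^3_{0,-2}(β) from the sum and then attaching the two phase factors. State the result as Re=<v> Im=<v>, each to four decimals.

Re=0.2080 Im=0.0121

Split into d^3_{0,-2}(β=1.4142) × two z-phases.
Half-angle: c=0.760249, s=0.649632. N=√(6·6·1·120)=65.726707
k∈{0,1} keeps every argument non-negative
  k=0: (−1)^2·65.7267/(12)·0.7602^4·0.6496^2 = +0.772180
  k=1: (−1)^3·65.7267/(12)·0.7602^2·0.6496^4 = -0.563821
d^3_{0,-2}(1.4142) = +0.772180 -0.563821 = +0.208359
Phases: e^{-i·(0)·5.7138}=+1.000000+0.000000i, e^{-i·(-2)·3.1706}=+0.998318+0.057982i ⇒ D=+0.208008+0.012081i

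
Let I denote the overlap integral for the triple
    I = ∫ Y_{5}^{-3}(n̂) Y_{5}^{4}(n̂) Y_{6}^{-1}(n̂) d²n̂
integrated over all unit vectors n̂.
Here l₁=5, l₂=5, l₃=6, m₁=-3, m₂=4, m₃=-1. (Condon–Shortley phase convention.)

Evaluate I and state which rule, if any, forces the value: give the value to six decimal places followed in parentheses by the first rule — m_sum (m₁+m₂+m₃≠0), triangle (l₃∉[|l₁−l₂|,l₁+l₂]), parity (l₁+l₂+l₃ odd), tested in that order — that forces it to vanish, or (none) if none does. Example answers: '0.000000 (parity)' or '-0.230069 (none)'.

-0.154663 (none)

Checks pass: Σm=0; 16 even; l₃=6∈[0,10].
(2·5+1)(2·5+1)(2·6+1) = 1573
Δ: 4! 6! 6! / 17! → 1/28588560
sum: t=0:+1/345600 t=1:−1/13824 t=2:+1/5184 t=3:−1/13824 t=4:+1/345600 = 7/129600
3j²(5 5 6; 0 0 0) = Δ·Π!·Σ² = 80/7293  (sign +1)
sum: t=3:−1/518400 t=4:+1/138240 = 11/2073600
3j²(5 5 6; -3 4 -1) = Δ·Π!·Σ² = 77/4420  (sign -1)
combine: 4πI² = 1573·80/7293·77/4420 = 3388/11271
take √, sign -1: I = -0.15466268
No selection rule forces the value: the integral is nonzero (none).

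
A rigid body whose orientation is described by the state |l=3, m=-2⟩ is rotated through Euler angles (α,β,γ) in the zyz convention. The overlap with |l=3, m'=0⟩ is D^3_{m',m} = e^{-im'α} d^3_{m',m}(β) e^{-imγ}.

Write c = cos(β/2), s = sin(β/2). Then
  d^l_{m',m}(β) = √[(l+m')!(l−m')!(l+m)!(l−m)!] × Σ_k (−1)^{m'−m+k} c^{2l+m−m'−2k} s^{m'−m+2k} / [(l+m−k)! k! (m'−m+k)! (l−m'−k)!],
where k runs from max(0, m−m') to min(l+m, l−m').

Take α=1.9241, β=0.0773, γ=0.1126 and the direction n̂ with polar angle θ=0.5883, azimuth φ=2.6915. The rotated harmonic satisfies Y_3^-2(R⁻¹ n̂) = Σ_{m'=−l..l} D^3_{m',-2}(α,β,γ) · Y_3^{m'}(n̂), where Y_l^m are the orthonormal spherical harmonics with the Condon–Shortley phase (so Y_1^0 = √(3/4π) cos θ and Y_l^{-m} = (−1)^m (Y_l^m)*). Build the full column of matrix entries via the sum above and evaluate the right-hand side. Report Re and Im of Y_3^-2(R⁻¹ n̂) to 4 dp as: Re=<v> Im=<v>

Re=0.0189 Im=-0.2278

Need the full column D^3_{m',-2} for m'=−3..3 at α=1.9241, β=0.0773, γ=0.1126.
cos(β/2)=0.999253, sin(β/2)=0.038640
d^3_{-3,-2}: single k=1 term ⇒ +0.094296;  D = +0.090474-0.026574i
d^3_{-2,-2}: k∈[0..1] ⇒ +0.995527 -0.007443 = +0.988084;  D = -0.589278-0.793134i
d^3_{-1,-2}: k∈[0..1] ⇒ -0.121736 +0.000364 = -0.121372;  D = +0.066363-0.101623i
d^3_{0,-2}: k∈[0..1] ⇒ +0.008154 -0.000012 = +0.008141;  D = +0.007936+0.001818i
d^3_{1,-2}: k∈[0..1] ⇒ -0.000364 +0.000000 = -0.000364;  D = +0.000046+0.000361i
d^3_{2,-2}: k∈[0..1] ⇒ +0.000011 -0.000000 = +0.000011;  D = -0.000010+0.000005i
d^3_{3,-2}: single k=0 term ⇒ -0.000000;  D = -0.000000-0.000000i
Y_3^{m'}(θ=0.5883,φ=2.6915) and Σ D·Y over m':
  (+0.0905-0.0266i)·(-0.0156-0.0696i)  (-0.5893-0.7931i)·(+0.1627+0.2051i)  (+0.0664-0.1016i)·(-0.3973-0.1920i)  (+0.0079+0.0018i)·(+0.1429+0.0000i)  (+0.0000+0.0004i)·(+0.3973-0.1920i)  (-0.0000+0.0000i)·(+0.1627-0.2051i)  (-0.0000-0.0000i)·(+0.0156-0.0696i)
Y_3^-2(R⁻¹ n̂) = +0.018896-0.227780i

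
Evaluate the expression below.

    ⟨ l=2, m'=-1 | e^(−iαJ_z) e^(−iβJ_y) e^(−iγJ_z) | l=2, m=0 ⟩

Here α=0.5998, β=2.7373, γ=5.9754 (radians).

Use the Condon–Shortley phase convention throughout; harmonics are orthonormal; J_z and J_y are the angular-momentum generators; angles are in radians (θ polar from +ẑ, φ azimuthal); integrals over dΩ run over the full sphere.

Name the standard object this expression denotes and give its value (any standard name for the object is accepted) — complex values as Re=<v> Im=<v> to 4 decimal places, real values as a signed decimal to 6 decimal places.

This is a Wigner D-matrix element — the rotation-matrix element ⟨l m'| R(α,β,γ) |l m⟩ in the angular-momentum basis.
First d^2_{-1,0}(β=2.7373), then the phase factors e^{-i(-1)α} and e^{-i(0)γ}:
c=cos(2.737300/2)=0.200772, s=sin(2.737300/2)=0.979638; N=√[1·6·2·2]=4.898979
k: max(0,(0)−(-1))=1 … min(2+(0),2−(-1))=2
  k=1: (−1)^0·4.8990/(2)·0.2008^3·0.9796^1 = +0.019420
  k=2: (−1)^1·4.8990/(2)·0.2008^1·0.9796^3 = -0.462356
d^2_{-1,0}(2.7373) = +0.019420 -0.462356 = -0.442936
Attach z-rotation phases: D = e^{-i(-1)(0.5998)}·(-0.442936)·e^{-i(0)(5.9754)} = -0.365621-0.250027i

Wigner D-matrix element, Re=-0.3656 Im=-0.2500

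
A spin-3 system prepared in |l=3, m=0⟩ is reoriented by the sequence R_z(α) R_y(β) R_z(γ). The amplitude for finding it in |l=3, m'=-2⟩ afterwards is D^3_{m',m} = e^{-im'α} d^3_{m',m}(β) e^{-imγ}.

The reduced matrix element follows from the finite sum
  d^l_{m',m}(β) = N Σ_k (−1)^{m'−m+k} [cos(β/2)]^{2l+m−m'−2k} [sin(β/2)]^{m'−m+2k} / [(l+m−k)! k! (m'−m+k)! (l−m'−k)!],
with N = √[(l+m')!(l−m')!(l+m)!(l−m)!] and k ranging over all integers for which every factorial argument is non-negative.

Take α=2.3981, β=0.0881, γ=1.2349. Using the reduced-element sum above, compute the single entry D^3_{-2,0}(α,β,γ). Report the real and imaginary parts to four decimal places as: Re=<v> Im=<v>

Re=0.0009 Im=-0.0105

First d^3_{-2,0}(β=0.0881), then the phase factors e^{-i(-2)α} and e^{-i(0)γ}:
With c≡cos(β/2)=0.999030 and s≡sin(β/2)=0.044036, N=[1·120·6·6]^{1/2}=65.726707
Admissible k: 2..3 (factorial args all ≥0)
  k=2: (−1)^0·65.7267/(12)·0.9990^4·0.0440^2 = +0.010580
  k=3: (−1)^1·65.7267/(12)·0.9990^2·0.0440^4 = -0.000021
d^3_{-2,0}(0.0881) = +0.010580 -0.000021 = +0.010559
Phases: e^{-i·(-2)·2.3981}=+0.083713-0.996490i, e^{-i·(0)·1.2349}=+1.000000+0.000000i ⇒ D=+0.000884-0.010522i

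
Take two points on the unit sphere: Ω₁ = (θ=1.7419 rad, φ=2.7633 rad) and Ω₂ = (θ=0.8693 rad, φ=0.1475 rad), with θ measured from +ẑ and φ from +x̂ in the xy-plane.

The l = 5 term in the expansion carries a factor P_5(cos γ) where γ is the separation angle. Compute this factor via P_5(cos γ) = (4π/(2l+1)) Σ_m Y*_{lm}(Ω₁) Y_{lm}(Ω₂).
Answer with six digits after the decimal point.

0.419442

Expand P_5 via completeness: Σ_{m} conj(Y_{5,m}) at Ω₁ times Y_{5,m} at Ω₂ —
  m=-5: (+0.135920+0.409239i) × (+0.089347-0.081173i) = +0.045363+0.025531i  (running Σ = +0.045363+0.025531i)
  m=-4: (-0.013571+0.235236i) × (+0.267984-0.179430i) = +0.038572+0.065475i  (running Σ = +0.083935+0.091006i)
  m=-3: (+0.103297-0.221762i) × (+0.382980-0.181471i) = -0.000682-0.103676i  (running Σ = +0.083253-0.012670i)
  m=-2: (+0.186037-0.175614i) × (+0.152338-0.046290i) = +0.020211-0.035364i  (running Σ = +0.103464-0.048034i)
  m=-1: (-0.179425+0.071310i) × (-0.287523+0.042720i) = +0.048542-0.028168i  (running Σ = +0.152006-0.076203i)
  m=0: (-0.259339-0.000000i) × (-0.243490+0.000000i) = +0.063147+0.000000i  (running Σ = +0.215153-0.076203i)
  m=1: (+0.179425+0.071310i) × (+0.287523+0.042720i) = +0.048542+0.028168i  (running Σ = +0.263695-0.048034i)
  m=2: (+0.186037+0.175614i) × (+0.152338+0.046290i) = +0.020211+0.035364i  (running Σ = +0.283907-0.012670i)
  m=3: (-0.103297-0.221762i) × (-0.382980-0.181471i) = -0.000682+0.103676i  (running Σ = +0.283224+0.091006i)
  m=4: (-0.013571-0.235236i) × (+0.267984+0.179430i) = +0.038572-0.065475i  (running Σ = +0.321796+0.025531i)
  m=5: (-0.135920+0.409239i) × (-0.089347-0.081173i) = +0.045363-0.025531i  (running Σ = +0.367159-0.000000i)
Σ over m = +0.367159-0.000000i; ×(4π/11) → +0.419442-0.000000i. Real part: 0.419442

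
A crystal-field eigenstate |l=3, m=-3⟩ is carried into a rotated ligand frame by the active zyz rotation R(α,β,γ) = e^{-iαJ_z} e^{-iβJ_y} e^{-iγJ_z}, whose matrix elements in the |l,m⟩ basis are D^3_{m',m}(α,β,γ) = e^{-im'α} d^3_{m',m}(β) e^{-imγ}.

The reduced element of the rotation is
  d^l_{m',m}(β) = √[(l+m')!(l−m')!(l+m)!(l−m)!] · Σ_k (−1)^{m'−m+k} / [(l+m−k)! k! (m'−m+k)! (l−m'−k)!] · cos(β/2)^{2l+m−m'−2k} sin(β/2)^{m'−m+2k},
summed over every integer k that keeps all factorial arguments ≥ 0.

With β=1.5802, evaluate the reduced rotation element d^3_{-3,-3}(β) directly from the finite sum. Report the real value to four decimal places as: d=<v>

d=0.1215

d^3_{-3,-3}(β=1.5802) via the finite sum:
c=cos(1.580200/2)=0.703774, s=sin(1.580200/2)=0.710424; N=√[1·720·1·720]=720.000000
Admissible k: 0..0 (factorial args all ≥0)
  k=0: (−1)^0·720.0000/(720)·0.7038^6·0.7104^0 = +0.121507
d^3_{-3,-3}(1.5802) = +0.121507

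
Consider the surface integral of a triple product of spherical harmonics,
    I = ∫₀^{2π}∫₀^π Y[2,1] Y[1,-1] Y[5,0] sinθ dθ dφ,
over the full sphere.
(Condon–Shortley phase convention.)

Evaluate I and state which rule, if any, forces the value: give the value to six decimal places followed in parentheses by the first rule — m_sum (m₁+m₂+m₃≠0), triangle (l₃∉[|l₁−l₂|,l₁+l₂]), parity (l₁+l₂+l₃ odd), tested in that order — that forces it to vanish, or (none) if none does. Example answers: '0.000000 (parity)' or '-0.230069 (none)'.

0.000000 (triangle)

|2−1|≤5≤2+1 violated ⇒ I = 0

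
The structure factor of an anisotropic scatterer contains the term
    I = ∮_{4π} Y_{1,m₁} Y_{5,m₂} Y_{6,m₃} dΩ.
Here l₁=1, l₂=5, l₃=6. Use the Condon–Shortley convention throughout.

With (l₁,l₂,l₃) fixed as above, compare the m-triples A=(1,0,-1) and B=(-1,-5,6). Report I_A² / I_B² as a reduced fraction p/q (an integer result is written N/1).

Same 1,5,6: normalisation and zero-m 3j drop out of the ratio.
A: Δ: 0! 2! 10! / 13! → 1/858; sum: t=0:+1/28800 = 1/28800; 3j²(1 5 6; 1 0 -1) = Δ·Π!·Σ² = 7/286  (sign -1)
B: Δ: 0! 2! 10! / 13! → 1/858; sum: t=0:+1/7257600 = 1/7257600; 3j²(1 5 6; -1 -5 6) = Δ·Π!·Σ² = 1/13  (sign +1)
I_A²/I_B² = (7/286)/(1/13) = 7/22

7/22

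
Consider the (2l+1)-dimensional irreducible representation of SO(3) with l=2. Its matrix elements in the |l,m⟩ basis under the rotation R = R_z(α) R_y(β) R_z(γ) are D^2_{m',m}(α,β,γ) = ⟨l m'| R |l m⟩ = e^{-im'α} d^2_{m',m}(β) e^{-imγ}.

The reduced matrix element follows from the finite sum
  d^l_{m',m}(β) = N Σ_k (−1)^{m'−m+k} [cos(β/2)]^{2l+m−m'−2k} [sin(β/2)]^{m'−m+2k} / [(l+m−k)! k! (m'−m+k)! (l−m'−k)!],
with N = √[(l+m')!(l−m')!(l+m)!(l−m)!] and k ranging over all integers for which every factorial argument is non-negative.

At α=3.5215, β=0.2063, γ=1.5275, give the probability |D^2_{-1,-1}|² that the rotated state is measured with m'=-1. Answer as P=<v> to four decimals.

D^2_{-1,-1}(3.5215,0.2063,1.5275) = e^{-i·-1·3.5215}·d^2_{-1,-1}(0.2063)·e^{-i·-1·1.5275}. Compute d first:
Half-angle: c=0.994685, s=0.102967. N=√(1·6·1·6)=6.000000
The bounds max(0,m−m')=0 and min(l+m,l−m')=1 give 2 terms
  k=0: (−1)^0·6.0000/(6)·0.9947^4·0.1030^0 = +0.978908
  k=1: (−1)^1·6.0000/(2)·0.9947^2·0.1030^2 = -0.031469
d^2_{-1,-1}(0.2063) = +0.978908 -0.031469 = +0.947438
|D^2_{-1,-1}|² = |d^2_{-1,-1}(β)|² = (+0.947438)² = 0.897640 (the z-rotation phases have unit modulus)

P=0.8976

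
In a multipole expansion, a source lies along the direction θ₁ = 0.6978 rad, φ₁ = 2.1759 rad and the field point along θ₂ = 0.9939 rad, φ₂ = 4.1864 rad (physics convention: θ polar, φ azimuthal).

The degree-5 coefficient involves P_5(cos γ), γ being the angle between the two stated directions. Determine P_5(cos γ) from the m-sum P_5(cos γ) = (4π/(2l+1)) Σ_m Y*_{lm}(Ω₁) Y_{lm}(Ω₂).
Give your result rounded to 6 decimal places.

0.296897

Summing Y*_{l m}(θ₁,φ₁)·Y_{l m}(θ₂,φ₂) over m ∈ [−5, 5]; prefactor 4π/(2·5+1) = 1.142397:
  term(m=-5) = -0.007898+0.005731i   from Y*(Ω₁)=-0.005887-0.050488i, Y(Ω₂)=-0.094000-0.167402i
  term(m=-4) = -0.014155-0.074398i   from Y*(Ω₁)=-0.143965+0.126567i, Y(Ω₂)=-0.200801+0.340244i
  term(m=-3) = +0.130106+0.033455i   from Y*(Ω₁)=+0.381473+0.095180i, Y(Ω₂)=+0.341673+0.002450i
  term(m=-2) = +0.018177-0.021961i   from Y*(Ω₁)=-0.144039-0.381990i, Y(Ω₂)=+0.034626+0.060641i
  term(m=-1) = +0.000601+0.001277i   from Y*(Ω₁)=-0.002289+0.003310i, Y(Ω₂)=+0.176069-0.303283i
  term(m=+0) = +0.006230+0.000000i   from Y*(Ω₁)=-0.392649-0.000000i, Y(Ω₂)=-0.015866+0.000000i
  term(m=+1) = +0.000601-0.001277i   from Y*(Ω₁)=+0.002289+0.003310i, Y(Ω₂)=-0.176069-0.303283i
  term(m=+2) = +0.018177+0.021961i   from Y*(Ω₁)=-0.144039+0.381990i, Y(Ω₂)=+0.034626-0.060641i
  term(m=+3) = +0.130106-0.033455i   from Y*(Ω₁)=-0.381473+0.095180i, Y(Ω₂)=-0.341673+0.002450i
  term(m=+4) = -0.014155+0.074398i   from Y*(Ω₁)=-0.143965-0.126567i, Y(Ω₂)=-0.200801-0.340244i
  term(m=+5) = -0.007898-0.005731i   from Y*(Ω₁)=+0.005887-0.050488i, Y(Ω₂)=+0.094000-0.167402i
Σ over m = +0.259889-0.000000i; ×(4π/11) → +0.296897-0.000000i. Real part: 0.296897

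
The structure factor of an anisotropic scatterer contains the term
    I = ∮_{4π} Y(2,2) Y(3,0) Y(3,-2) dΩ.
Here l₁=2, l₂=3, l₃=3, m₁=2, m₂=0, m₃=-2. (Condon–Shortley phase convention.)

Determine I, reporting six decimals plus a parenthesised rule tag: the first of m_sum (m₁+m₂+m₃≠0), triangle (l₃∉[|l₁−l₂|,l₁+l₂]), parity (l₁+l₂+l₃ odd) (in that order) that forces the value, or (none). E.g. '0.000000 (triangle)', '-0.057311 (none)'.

m-sum 0 ✓  L=8 even ✓  1≤3≤5 ✓
Π(2lᵢ+1) = 5×7×7 = 245
triangle coeff Δ(2,3,3) = 1/3780
Σ_t [0,2]: t=0:+1/24 t=1:−1/4 t=2:+1/24 = -1/6
(3j)²=4/105 [(2 3 3; 0 0 0)], sign=+1
Σ_t [0,0]: t=0:+1/24 = 1/24
(3j)²=1/21 [(2 3 3; 2 0 -2)], sign=-1
⇒ 4πI² = 4/9
I = (-1)√(4/9/(4π)) = -0.18806319
No selection rule forces the value: the integral is nonzero (none).

-0.188063 (none)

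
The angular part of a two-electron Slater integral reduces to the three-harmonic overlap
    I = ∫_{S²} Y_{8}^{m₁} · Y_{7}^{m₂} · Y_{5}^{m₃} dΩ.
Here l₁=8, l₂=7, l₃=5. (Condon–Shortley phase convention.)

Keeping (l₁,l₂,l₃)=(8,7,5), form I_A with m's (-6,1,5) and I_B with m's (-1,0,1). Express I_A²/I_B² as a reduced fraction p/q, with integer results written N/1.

6435/1058

Shared (l₁,l₂,l₃)=(8,7,5): N and (l;000)² cancel in I_A²/I_B².
A: Δ = 10!·6!·4!/21! = 1/814773960; Racah Σ t=8..8: t=8:+1/1393459200 = 1/1393459200; ⇒ 3j(8 7 5; -6 1 5)² = 15/1292, sgn +1
B: Δ = 10!·6!·4!/21! = 1/814773960; Racah Σ t=3..7: t=3:−1/522547200 t=4:+1/12441600 t=5:−1/2764800 t=6:+1/3732480 t=7:−1/34836480 = -23/522547200; ⇒ 3j(8 7 5; -1 0 1)² = 529/277134, sgn -1
I_A²/I_B² = (15/1292)/(529/277134) = 6435/1058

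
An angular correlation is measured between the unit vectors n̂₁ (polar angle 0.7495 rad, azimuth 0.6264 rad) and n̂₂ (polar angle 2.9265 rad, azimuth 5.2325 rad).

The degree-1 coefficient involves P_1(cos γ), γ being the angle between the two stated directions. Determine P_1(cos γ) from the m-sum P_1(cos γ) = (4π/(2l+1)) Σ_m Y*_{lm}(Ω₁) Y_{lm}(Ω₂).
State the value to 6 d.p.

-0.730588

Term-by-term m-sum for l=1 (normalisation 4π/3 = 4.188790):
  [-1]  conj(Y_{1,-1})(Ω₁) = 0.19069 + 0.13798j ; Y_{1,-1}(Ω₂) = 0.03665 + 0.06399j ; Δ = -0.00184 + 0.01726j
  [+0]  conj(Y_{1,0})(Ω₁) = 0.35767 + 0.00000j ; Y_{1,0}(Ω₂) = -0.47734 + 0.00000j ; Δ = -0.17073 + 0.00000j
  [+1]  conj(Y_{1,1})(Ω₁) = -0.19069 + 0.13798j ; Y_{1,1}(Ω₂) = -0.03665 + 0.06399j ; Δ = -0.00184 - 0.01726j
Σ over m = -0.17441 + 0.00000j; ×(4π/3) → -0.73059 + 0.00000j. Real part: -0.730588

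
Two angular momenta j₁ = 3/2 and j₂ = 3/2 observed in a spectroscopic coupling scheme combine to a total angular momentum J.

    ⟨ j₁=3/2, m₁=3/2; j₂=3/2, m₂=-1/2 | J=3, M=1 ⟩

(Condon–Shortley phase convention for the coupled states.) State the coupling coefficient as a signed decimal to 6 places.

+0.447214  (= +√(1/5))

√[7·0!3!3!/7! · 3!0!1!2!4!2!] = √(144/5)
  +(−1)^0/∏(0,0,0,1,3,2)! = 1/12  (running 1/12)
⟨..|..⟩ = √(144/5)·(1/12) = +0.447214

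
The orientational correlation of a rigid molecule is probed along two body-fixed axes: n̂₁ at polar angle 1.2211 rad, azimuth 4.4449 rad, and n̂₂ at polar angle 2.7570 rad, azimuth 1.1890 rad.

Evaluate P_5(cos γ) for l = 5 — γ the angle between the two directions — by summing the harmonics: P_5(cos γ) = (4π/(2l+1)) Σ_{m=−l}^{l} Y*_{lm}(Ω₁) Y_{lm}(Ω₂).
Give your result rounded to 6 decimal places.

0.307749

Term-by-term m-sum for l=5 (normalisation 4π/11 = 1.142397):
  m=-5: Y*=(-0.330475, -0.078548)  Y=(0.003255, 0.001145)  product (-0.000986, -0.000634)
  m=-4: Y*=(0.188095, -0.343619)  Y=(-0.001175, -0.026931)  product (-0.009475, -0.004662)
  m=-3: Y*=(0.011644, 0.011253)  Y=(-0.112048, 0.050766)  product (-0.001876, -0.000670)
  m=-2: Y*=(0.285628, -0.169270)  Y=(0.252018, 0.241260)  product (0.112821, 0.026252)
  m=-1: Y*=(0.028155, 0.102733)  Y=(0.200343, -0.498989)  product (0.056903, 0.006533)
  m=+0: Y*=(0.306575, -0.000000)  Y=(-0.148045, 0.000000)  product (-0.045387, 0.000000)
  m=+1: Y*=(-0.028155, 0.102733)  Y=(-0.200343, -0.498989)  product (0.056903, -0.006533)
  m=+2: Y*=(0.285628, 0.169270)  Y=(0.252018, -0.241260)  product (0.112821, -0.026252)
  m=+3: Y*=(-0.011644, 0.011253)  Y=(0.112048, 0.050766)  product (-0.001876, 0.000670)
  m=+4: Y*=(0.188095, 0.343619)  Y=(-0.001175, 0.026931)  product (-0.009475, 0.004662)
  m=+5: Y*=(0.330475, -0.078548)  Y=(-0.003255, 0.001145)  product (-0.000986, 0.000634)
Σ over m = (0.269389, -0.000000); ×(4π/11) → (0.307749, -0.000000). Real part: 0.307749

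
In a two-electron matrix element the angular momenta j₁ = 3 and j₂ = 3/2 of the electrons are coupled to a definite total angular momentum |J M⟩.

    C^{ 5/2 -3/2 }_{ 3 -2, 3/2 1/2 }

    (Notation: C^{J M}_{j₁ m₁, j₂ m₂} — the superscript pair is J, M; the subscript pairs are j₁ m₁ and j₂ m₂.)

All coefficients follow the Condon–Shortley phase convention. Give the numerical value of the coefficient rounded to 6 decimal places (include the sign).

√[6·2!4!1!/8! · 1!5!2!1!1!4!] = √(288/7)
  +(−1)^1/∏(1,1,4,1,0,0)! = -1/24  (running -1/24)
  +(−1)^2/∏(2,0,3,0,1,1)! = 1/12  (running 1/24)
⟨..|..⟩ = √(288/7)·(1/24) = +0.267261

+√(1/14) = +0.267261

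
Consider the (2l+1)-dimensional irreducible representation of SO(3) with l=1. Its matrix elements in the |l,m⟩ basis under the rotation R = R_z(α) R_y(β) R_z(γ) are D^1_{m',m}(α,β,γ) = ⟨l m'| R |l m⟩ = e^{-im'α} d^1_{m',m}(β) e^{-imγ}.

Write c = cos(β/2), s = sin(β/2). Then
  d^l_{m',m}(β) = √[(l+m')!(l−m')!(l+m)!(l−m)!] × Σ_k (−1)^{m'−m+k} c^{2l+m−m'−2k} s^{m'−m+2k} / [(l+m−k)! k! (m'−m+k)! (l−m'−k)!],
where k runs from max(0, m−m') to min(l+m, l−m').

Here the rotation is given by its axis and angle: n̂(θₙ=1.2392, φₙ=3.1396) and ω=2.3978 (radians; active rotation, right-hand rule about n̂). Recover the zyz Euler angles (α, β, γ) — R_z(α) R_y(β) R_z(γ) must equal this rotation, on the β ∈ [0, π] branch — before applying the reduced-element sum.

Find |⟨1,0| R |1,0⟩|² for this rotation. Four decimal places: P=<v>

P=0.3046

Axis–angle → zyz. n̂ = (sinθₙcosφₙ, sinθₙsinφₙ, cosθₙ) = (-0.945522, +0.001884, +0.325553), ω = 2.3978.
R = I cosω + sinω [n̂]ₓ + (1−cosω) n̂n̂ᵀ gives
  R = [+0.816014, -0.223519, -0.533066; +0.217334, -0.735900, +0.641262; -0.535618, -0.639133, -0.551927]
β = atan2(√(R₁₃²+R₂₃²), R₃₃) = 2.155469; α = atan2(R₂₃, R₁₃) mod 2π = 2.264319; γ = atan2(R₃₂, −R₃₁) mod 2π = 5.409897
Split into d^1_{0,0}(β=2.1555) × two z-phases.
c=cos(2.155469/2)=0.473325, s=sin(2.155469/2)=0.880888; N=√[1·1·1·1]=1.000000
Admissible k: 0..1 (factorial args all ≥0)
  k=0: (−1)^0·1.0000/(1)·0.4733^2·0.8809^0 = +0.224037
  k=1: (−1)^1·1.0000/(1)·0.4733^0·0.8809^2 = -0.775963
d^1_{0,0}(2.1555) = +0.224037 -0.775963 = -0.551927
|D^1_{0,0}|² = |d^1_{0,0}(β)|² = (-0.551927)² = 0.304623 (the z-rotation phases have unit modulus)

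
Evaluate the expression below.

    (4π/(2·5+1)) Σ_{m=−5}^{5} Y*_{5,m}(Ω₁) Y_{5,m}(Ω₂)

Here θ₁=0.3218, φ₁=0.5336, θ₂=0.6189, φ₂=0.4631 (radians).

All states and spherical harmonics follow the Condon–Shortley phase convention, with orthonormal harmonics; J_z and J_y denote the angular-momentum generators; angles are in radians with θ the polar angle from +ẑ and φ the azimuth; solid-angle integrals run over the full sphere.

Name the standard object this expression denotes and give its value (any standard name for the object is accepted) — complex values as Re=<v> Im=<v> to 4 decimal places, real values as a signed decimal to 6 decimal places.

Legendre polynomial (addition theorem), +0.432957

This sum is the spherical-harmonic addition theorem: it equals the Legendre polynomial P_l(cos γ) of the angle γ between the two directions.
Summing Y*_{l m}(θ₁,φ₁)·Y_{l m}(θ₂,φ₂) over m ∈ [−5, 5]; prefactor 4π/(2·5+1) = 1.142397:
  [-5]  conj(Y_{5,-5})(Ω₁) = -0.00131 + 0.00067j ; Y_{5,-5}(Ω₂) = -0.02067 - 0.02243j ; Δ = 0.00004 + 0.00002j
  [-4]  conj(Y_{5,-4})(Ω₁) = -0.00744 + 0.01178j ; Y_{5,-4}(Ω₂) = -0.03763 - 0.13008j ; Δ = 0.00181 + 0.00053j
  [-3]  conj(Y_{5,-3})(Ω₁) = -0.00233 + 0.07767j ; Y_{5,-3}(Ω₂) = 0.06061 - 0.33025j ; Δ = 0.02551 + 0.00548j
  [-2]  conj(Y_{5,-2})(Ω₁) = 0.13193 + 0.23945j ; Y_{5,-2}(Ω₂) = 0.27646 - 0.36777j ; Δ = 0.12454 + 0.01768j
  [-1]  conj(Y_{5,-1})(Ω₁) = 0.47177 + 0.27870j ; Y_{5,-1}(Ω₂) = 0.15876 - 0.07927j ; Δ = 0.09699 + 0.00685j
  [+0]  conj(Y_{5,0})(Ω₁) = 0.33603 + 0.00000j ; Y_{5,0}(Ω₂) = -0.35352 + 0.00000j ; Δ = -0.11879 + 0.00000j
  [+1]  conj(Y_{5,1})(Ω₁) = -0.47177 + 0.27870j ; Y_{5,1}(Ω₂) = -0.15876 - 0.07927j ; Δ = 0.09699 - 0.00685j
  [+2]  conj(Y_{5,2})(Ω₁) = 0.13193 - 0.23945j ; Y_{5,2}(Ω₂) = 0.27646 + 0.36777j ; Δ = 0.12454 - 0.01768j
  [+3]  conj(Y_{5,3})(Ω₁) = 0.00233 + 0.07767j ; Y_{5,3}(Ω₂) = -0.06061 - 0.33025j ; Δ = 0.02551 - 0.00548j
  [+4]  conj(Y_{5,4})(Ω₁) = -0.00744 - 0.01178j ; Y_{5,4}(Ω₂) = -0.03763 + 0.13008j ; Δ = 0.00181 - 0.00053j
  [+5]  conj(Y_{5,5})(Ω₁) = 0.00131 + 0.00067j ; Y_{5,5}(Ω₂) = 0.02067 - 0.02243j ; Δ = 0.00004 - 0.00002j
Σ over m = 0.37899 - 0.00000j; ×(4π/11) → 0.43296 - 0.00000j. Real part: 0.432957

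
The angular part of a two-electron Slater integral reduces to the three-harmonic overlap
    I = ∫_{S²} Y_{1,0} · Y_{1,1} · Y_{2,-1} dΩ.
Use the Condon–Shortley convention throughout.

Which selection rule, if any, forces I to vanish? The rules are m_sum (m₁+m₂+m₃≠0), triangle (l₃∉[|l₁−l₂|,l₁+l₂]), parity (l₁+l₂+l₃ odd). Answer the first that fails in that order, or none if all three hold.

none

Σmᵢ = 0  ✓
l₃∈[|l₁−l₂|,l₁+l₂]=[0,2], have l₃=2  ✓
Σlᵢ = 4 ⇒ even  ✓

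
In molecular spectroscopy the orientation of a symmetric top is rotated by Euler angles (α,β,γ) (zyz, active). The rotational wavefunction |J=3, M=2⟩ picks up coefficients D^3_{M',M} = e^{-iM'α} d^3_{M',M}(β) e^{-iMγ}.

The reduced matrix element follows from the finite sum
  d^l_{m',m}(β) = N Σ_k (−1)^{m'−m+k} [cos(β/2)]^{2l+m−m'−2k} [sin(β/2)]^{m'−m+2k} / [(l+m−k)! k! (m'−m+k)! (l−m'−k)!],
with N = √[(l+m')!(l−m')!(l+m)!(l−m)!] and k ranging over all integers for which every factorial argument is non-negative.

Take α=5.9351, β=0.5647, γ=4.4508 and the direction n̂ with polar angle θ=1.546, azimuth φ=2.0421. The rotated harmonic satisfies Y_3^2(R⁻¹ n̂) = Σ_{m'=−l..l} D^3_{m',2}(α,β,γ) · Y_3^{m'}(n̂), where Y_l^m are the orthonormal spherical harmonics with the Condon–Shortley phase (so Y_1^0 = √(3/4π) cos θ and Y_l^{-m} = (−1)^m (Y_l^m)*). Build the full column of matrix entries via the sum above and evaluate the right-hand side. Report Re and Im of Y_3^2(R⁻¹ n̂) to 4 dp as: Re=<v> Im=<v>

Need the full column D^3_{m',2} for m'=−3..3 at α=5.9351, β=0.5647, γ=4.4508.
cos(β/2)=0.960403, sin(β/2)=0.278613
d^3_{-3,2}: single k=5 term ⇒ +0.003949;  D = -0.003425+0.001966i
d^3_{-2,2}: k∈[4..5] ⇒ +0.027790 -0.000468 = +0.027322;  D = -0.026914+0.004703i
d^3_{-1,2}: k∈[3..4] ⇒ +0.121170 -0.005099 = +0.116072;  D = -0.114297-0.020220i
d^3_{0,2}: k∈[2..3] ⇒ +0.361726 -0.030442 = +0.331283;  D = -0.286969-0.165521i
d^3_{1,2}: k∈[1..2] ⇒ +0.719897 -0.121170 = +0.598726;  D = -0.385496-0.458111i
d^3_{2,2}: k∈[0..1] ⇒ +0.784733 -0.330209 = +0.454524;  D = -0.156473-0.426742i
d^3_{3,2}: single k=0 term ⇒ -0.557630;  D = +0.001875+0.557627i
Y_3^{m'}(θ=1.546,φ=2.0421) and Σ D·Y over m':
  (-0.0034+0.0020i)·(+0.4117+0.0651i)  (-0.0269+0.0047i)·(-0.0149+0.0205i)  (-0.1143-0.0202i)·(+0.1462+0.2870i)  (-0.2870-0.1655i)·(-0.0277+0.0000i)  (-0.3855-0.4581i)·(-0.1462+0.2870i)  (-0.1565-0.4267i)·(-0.0149-0.0205i)  (+0.0019+0.5576i)·(-0.4117+0.0651i)
Y_3^2(R⁻¹ n̂) = +0.140148-0.294741i

Re=0.1401 Im=-0.2947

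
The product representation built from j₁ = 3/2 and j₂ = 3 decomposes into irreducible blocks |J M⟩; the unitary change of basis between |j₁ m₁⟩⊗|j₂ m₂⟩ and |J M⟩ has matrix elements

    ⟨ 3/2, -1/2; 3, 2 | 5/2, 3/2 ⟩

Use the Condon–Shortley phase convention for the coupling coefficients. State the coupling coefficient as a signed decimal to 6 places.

+√(1/14) = +0.267261

√[6·2!1!4!/8! · 1!2!5!1!4!1!] = √(288/7)
  +(−1)^1/∏(1,1,1,4,0,0)! = -1/24  (running -1/24)
  +(−1)^2/∏(2,0,0,3,1,1)! = 1/12  (running 1/24)
⟨..|..⟩ = √(288/7)·(1/24) = +0.267261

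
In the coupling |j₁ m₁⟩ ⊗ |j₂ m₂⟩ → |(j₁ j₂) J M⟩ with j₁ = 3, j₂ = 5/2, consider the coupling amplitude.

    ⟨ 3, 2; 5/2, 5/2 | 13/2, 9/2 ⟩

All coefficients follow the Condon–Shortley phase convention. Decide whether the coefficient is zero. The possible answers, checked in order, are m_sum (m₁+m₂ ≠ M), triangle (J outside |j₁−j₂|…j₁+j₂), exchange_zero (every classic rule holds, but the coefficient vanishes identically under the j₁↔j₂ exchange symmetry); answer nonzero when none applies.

m-sum: m₁+m₂ = 2+5/2 = 9/2, M = 9/2  ✓
triangle: need |j₁−j₂| ≤ J ≤ j₁+j₂, i.e. J ∈ [1/2, 11/2]; J = 13/2 is outside ✗ ⇒ coefficient is 0

triangle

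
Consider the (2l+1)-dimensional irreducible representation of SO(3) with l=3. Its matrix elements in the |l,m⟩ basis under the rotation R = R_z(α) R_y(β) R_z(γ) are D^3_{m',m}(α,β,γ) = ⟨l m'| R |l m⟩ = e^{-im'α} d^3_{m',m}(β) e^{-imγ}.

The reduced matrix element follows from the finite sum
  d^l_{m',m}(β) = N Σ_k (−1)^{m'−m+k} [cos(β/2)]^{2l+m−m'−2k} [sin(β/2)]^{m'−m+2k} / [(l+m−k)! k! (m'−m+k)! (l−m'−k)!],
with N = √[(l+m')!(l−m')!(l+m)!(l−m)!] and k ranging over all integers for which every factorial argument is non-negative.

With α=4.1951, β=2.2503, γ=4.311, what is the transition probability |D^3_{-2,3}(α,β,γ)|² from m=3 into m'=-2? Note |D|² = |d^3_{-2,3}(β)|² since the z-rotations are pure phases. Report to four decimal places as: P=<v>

P=0.3989

First d^3_{-2,3}(β=2.2503), then the phase factors e^{-i(-2)α} and e^{-i(3)γ}:
Half-angle: c=0.431041, s=0.902332. N=√(1·120·720·1)=293.938769
Admissible k: 5..5 (factorial args all ≥0)
  k=5: (−1)^0·293.9388/(120)·0.4310^1·0.9023^5 = +0.631578
d^3_{-2,3}(2.2503) = +0.631578
|D^3_{-2,3}|² = |d^3_{-2,3}(β)|² = (+0.631578)² = 0.398890 (the z-rotation phases have unit modulus)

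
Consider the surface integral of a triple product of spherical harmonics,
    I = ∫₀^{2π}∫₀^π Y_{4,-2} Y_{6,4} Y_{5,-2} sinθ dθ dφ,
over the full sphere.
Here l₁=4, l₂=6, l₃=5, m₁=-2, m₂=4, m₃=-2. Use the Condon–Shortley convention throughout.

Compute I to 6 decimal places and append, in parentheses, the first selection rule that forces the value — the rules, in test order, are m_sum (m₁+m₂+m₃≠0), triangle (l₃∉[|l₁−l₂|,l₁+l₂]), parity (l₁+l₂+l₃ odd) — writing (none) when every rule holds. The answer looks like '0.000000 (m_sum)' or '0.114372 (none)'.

Σlᵢ=15 odd — θ-integrand is odd under cosθ→−cosθ; I=0

0.000000 (parity)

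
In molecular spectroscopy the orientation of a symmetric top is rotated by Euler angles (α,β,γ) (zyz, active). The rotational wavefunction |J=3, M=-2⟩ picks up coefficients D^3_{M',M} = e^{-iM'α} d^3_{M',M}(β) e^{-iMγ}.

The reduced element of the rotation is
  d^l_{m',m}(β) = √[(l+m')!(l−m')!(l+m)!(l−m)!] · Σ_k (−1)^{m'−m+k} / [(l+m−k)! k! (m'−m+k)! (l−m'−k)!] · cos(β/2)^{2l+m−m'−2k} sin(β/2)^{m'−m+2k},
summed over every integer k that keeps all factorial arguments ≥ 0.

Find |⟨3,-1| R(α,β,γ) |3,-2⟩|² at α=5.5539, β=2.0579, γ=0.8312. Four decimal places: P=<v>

D^3_{-1,-2}(5.5539,2.0579,0.8312) = e^{-i·-1·5.5539}·d^3_{-1,-2}(2.0579)·e^{-i·-2·0.8312}. Compute d first:
With c≡cos(β/2)=0.515719 and s≡sin(β/2)=0.856758, N=[2·24·1·120]^{1/2}=75.894664
The bounds max(0,m−m')=0 and min(l+m,l−m')=1 give 2 terms
  k=0: (−1)^1·75.8947/(24)·0.5157^5·0.8568^1 = -0.098838
  k=1: (−1)^2·75.8947/(12)·0.5157^3·0.8568^3 = +0.545561
d^3_{-1,-2}(2.0579) = -0.098838 +0.545561 = +0.446723
|D^3_{-1,-2}|² = |d^3_{-1,-2}(β)|² = (+0.446723)² = 0.199562 (the z-rotation phases have unit modulus)

P=0.1996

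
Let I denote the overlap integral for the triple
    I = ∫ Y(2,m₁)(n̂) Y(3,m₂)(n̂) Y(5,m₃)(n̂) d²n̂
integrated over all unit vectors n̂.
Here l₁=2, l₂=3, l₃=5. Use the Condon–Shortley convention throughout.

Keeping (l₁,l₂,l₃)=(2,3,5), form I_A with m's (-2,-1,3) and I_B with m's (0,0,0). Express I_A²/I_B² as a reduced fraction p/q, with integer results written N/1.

Shared (l₁,l₂,l₃)=(2,3,5): N and (l;000)² cancel in I_A²/I_B².
A: Δ = 0!·4!·6!/11! = 1/2310; Racah Σ t=0..0: t=0:+1/1152 = 1/1152; ⇒ 3j(2 3 5; -2 -1 3)² = 1/33, sgn +1
B: Δ = 0!·4!·6!/11! = 1/2310; Racah Σ t=0..0: t=0:+1/144 = 1/144; ⇒ 3j(2 3 5; 0 0 0)² = 10/231, sgn -1
I_A²/I_B² = (1/33)/(10/231) = 7/10

7/10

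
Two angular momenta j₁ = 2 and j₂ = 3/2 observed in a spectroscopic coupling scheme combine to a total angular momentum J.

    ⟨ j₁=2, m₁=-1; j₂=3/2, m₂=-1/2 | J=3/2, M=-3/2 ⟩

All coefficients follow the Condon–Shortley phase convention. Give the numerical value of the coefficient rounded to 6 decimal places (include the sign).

−√(2/5) ≈ -0.632456

j₁+j₂−J=2  J+j₁−j₂=2  J−j₁+j₂=1  j₁+j₂+J+1=6
(j₁±m₁, j₂±m₂, J±M) = (1,3,1,2,0,3)
P² = 8/5
sum k=1..1:
  [1] −1/2 = -1/2
S = -1/2
C² = P²·S² = 2/5 ; C = -0.632456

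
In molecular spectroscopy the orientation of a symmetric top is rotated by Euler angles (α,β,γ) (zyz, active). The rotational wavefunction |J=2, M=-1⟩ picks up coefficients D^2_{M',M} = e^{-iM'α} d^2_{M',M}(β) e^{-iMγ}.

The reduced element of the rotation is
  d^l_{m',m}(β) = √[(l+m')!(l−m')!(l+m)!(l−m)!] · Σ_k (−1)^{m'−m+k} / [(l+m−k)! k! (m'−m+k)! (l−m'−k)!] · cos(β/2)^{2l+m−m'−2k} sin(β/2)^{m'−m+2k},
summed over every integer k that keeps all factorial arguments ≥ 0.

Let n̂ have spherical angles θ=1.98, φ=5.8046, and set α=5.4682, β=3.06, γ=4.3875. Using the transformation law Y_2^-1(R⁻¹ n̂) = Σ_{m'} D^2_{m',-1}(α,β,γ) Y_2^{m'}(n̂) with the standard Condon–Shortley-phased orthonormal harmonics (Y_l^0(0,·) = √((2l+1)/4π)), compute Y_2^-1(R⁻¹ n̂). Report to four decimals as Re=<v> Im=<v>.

Re=-0.0079 Im=0.3190

Need the full column D^2_{m',-1} for m'=−2..2 at α=5.4682, β=3.0600, γ=4.3875.
cos(β/2)=0.040785, sin(β/2)=0.999168
d^2_{-2,-1}: single k=1 term ⇒ +0.000136;  D = -0.000126+0.000051i
d^2_{-1,-1}: k∈[0..1] ⇒ +0.000003 -0.004982 = -0.004979;  D = +0.004524+0.002080i
d^2_{0,-1}: k∈[0..1] ⇒ -0.000166 +0.099653 = +0.099487;  D = -0.031757-0.094283i
d^2_{1,-1}: k∈[0..1] ⇒ +0.004982 -0.996676 = -0.991694;  D = -0.466801+0.874959i
d^2_{2,-1}: single k=0 term ⇒ -0.081367;  D = -0.078511+0.021367i
Y_2^{m'}(θ=1.98,φ=5.8046) and Σ D·Y over m':
  (-0.0001+0.0001i)·(+0.1872+0.2658i)  (+0.0045+0.0021i)·(-0.2503-0.1299i)  (-0.0318-0.0943i)·(-0.1656+0.0000i)  (-0.4668+0.8750i)·(+0.2503-0.1299i)  (-0.0785+0.0214i)·(+0.1872-0.2658i)
Y_2^-1(R⁻¹ n̂) = -0.007879+0.318993i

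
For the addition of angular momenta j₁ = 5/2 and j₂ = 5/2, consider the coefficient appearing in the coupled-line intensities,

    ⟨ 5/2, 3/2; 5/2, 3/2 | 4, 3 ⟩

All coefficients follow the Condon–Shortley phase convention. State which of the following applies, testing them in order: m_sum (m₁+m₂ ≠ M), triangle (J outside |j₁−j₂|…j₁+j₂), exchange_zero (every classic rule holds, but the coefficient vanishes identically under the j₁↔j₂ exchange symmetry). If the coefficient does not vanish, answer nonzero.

exchange_zero

m-sum: m₁+m₂ = 3/2+3/2 = 3, M = 3  ✓
triangle: |j₁−j₂| = 0 ≤ J = 4 ≤ j₁+j₂ = 5  ✓
exchange: j₁=j₂ and m₁=m₂, and (−1)^(j₁+j₂−J) = (−1)^1 = −1 forces ⟨j₁m₁;j₂m₂|JM⟩ = −⟨j₂m₂;j₁m₁|JM⟩ = −⟨j₁m₁;j₂m₂|JM⟩ ⇒ the coefficient vanishes identically
Racah sum check: Σ_k collapses to 0 ⇒ CG = 0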